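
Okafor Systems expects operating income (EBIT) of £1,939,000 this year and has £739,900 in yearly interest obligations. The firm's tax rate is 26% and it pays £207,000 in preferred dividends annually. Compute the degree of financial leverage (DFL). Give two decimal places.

2.11

Interest = £739,900.00.
Pre-tax preferred-dividend burden = £207,000 ÷ (1 − 0.26) = £279,729.73.
DFL = EBIT ÷ [EBIT − I − D_p/(1−t)] = £1,939,000 ÷ [£1,939,000 − £739,900.00 − £279,729.73] = £1,939,000 ÷ £919,370.27 = 2.1091.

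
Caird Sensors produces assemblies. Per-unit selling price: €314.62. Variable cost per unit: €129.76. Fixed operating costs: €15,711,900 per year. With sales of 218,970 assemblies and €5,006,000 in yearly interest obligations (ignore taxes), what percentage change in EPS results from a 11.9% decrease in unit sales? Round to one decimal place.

-24.4%

Total contribution margin = 218,970 × €184.86 = €40,478,794.20.
Operating income = contribution − fixed costs = €40,478,794.20 − €15,711,900 = €24,766,894.20.
Interest = €5,006,000.00, so EBIT − I = €19,760,894.20.
Degree of combined leverage = contribution ÷ (EBIT − I) = €40,478,794.20 ÷ €19,760,894.20 = 2.0484.
EPS therefore changes by 2.0484 × (-11.9%) = -24.4%.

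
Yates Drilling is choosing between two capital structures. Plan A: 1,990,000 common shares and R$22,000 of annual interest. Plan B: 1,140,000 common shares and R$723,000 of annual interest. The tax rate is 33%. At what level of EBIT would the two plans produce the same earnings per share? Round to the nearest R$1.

R$1,663,165

Set EPS_A = EPS_B: (EBIT − R$22,000)(1 − 0.33) ÷ 1,990,000 = (EBIT − R$723,000)(1 − 0.33) ÷ 1,140,000.
The (1 − t) factor cancels: (EBIT − 22,000) × 1,140,000 = (EBIT − 723,000) × 1,990,000.
Solving, EBIT = (723,000·1,990,000 − 22,000·1,140,000) / (1,990,000 − 1,140,000) = 1,413,690,000,000 / 850,000 = 1,663,164.71.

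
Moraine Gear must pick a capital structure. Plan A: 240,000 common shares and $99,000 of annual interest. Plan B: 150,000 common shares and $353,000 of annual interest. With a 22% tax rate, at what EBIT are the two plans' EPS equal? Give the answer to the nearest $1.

$776,333

At indifference, (EBIT − 99,000)(1 − t)/240,000 = (EBIT − 353,000)(1 − t)/150,000.
Cancelling (1 − t) and cross-multiplying: 150,000·(EBIT − 99,000) = 240,000·(EBIT − 353,000).
EBIT × (240,000 − 150,000) = 353,000 × 240,000 − 99,000 × 150,000 = 69,870,000,000, so EBIT = 69,870,000,000 ÷ 90,000 = 776,333.33.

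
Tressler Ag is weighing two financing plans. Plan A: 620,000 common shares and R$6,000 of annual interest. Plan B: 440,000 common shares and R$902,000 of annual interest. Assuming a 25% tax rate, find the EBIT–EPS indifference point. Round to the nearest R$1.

Set EPS_A = EPS_B: (EBIT − R$6,000)(1 − 0.25) ÷ 620,000 = (EBIT − R$902,000)(1 − 0.25) ÷ 440,000.
The (1 − t) factor cancels: (EBIT − 6,000) × 440,000 = (EBIT − 902,000) × 620,000.
Solving, EBIT = (902,000·620,000 − 6,000·440,000) / (620,000 − 440,000) = 556,600,000,000 / 180,000 = 3,092,222.22.

R$3,092,222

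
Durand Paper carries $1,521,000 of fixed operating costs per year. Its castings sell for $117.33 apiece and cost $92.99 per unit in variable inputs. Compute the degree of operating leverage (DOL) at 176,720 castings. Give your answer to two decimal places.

Contribution at this volume is 176,720 × $24.34 = $4,301,364.80.
Subtracting fixed costs: EBIT = $4,301,364.80 − $1,521,000 = $2,780,364.80.
DOL = contribution ÷ EBIT = $4,301,364.80 ÷ $2,780,364.80 = 1.5471.

1.55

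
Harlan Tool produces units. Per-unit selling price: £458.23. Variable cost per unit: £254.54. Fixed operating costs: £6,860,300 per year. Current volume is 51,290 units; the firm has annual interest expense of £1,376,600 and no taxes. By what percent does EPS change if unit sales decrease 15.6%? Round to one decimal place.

At 51,290 units, contribution = 51,290 × £203.69 = £10,447,260.10.
EBIT = £10,447,260.10 − £6,860,300 = £3,586,960.10.
Interest = £1,376,600.00, so EBIT − I = £2,210,360.10.
DCL = total CM / (EBIT − I) = £10,447,260.10 / £2,210,360.10 = 4.7265.
EPS therefore changes by 4.7265 × (-15.6%) = -73.7%.

-73.7%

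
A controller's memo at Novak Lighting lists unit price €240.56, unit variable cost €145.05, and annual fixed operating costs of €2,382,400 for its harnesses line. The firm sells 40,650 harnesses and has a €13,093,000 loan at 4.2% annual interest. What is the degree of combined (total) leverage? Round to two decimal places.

4.09

Contribution at this volume is 40,650 × €95.51 = €3,882,481.50.
EBIT = €3,882,481.50 − €2,382,400 = €1,500,081.50. Interest = €549,906.00, so EBIT − I = €950,175.50.
Degree of total leverage = total CM / (EBIT − interest) = €3,882,481.50 / €950,175.50 = 4.0861.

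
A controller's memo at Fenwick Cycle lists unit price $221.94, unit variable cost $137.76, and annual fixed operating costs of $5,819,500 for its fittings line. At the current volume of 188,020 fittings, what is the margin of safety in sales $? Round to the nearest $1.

$26,386,086

Each unit contributes $221.94 − $137.76 = $84.18. Break-even units = $5,819,500 ÷ $84.18 = 69,131.62; break-even revenue = 69,131.62 × $221.94 = $15,343,072.34.
Current sales = 188,020 × $221.94 = $41,729,158.80.
Margin of safety = $41,729,158.80 − $15,343,072.34 = $26,386,086.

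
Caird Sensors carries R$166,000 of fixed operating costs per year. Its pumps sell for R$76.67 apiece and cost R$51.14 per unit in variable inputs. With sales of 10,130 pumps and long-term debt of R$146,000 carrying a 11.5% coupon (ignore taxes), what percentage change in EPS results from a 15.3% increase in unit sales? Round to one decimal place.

+52.2%

At 10,130 units, contribution = 10,130 × R$25.53 = R$258,618.90.
EBIT = R$258,618.90 − R$166,000 = R$92,618.90.
Interest = R$16,790.00, so EBIT − I = R$75,828.90.
DCL = total CM / (EBIT − I) = R$258,618.90 / R$75,828.90 = 3.4106.
%ΔEPS = DCL × %ΔSales = 3.4106 × +15.3% = +52.2%.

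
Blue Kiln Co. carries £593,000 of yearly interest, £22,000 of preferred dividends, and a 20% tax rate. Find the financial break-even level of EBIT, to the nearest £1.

Preferred dividends are paid after tax, so their pre-tax equivalent is £22,000 ÷ (1 − 0.20) = £27,500.00.
Financial break-even EBIT = interest + D_p ÷ (1 − t) = £593,000 + £27,500.00 = £620,500.00.

£620,500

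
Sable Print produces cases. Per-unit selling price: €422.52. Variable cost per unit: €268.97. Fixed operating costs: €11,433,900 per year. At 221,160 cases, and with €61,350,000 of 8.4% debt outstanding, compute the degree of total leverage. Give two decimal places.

Contribution at this volume is 221,160 × €153.55 = €33,959,118.00.
Operating income = contribution − fixed costs = €33,959,118.00 − €11,433,900 = €22,525,218.00. Interest = €5,153,400.00.
DOL = €33,959,118.00 ÷ €22,525,218.00 = 1.5076; DFL = €22,525,218.00 ÷ €17,371,818.00 = 1.2967.
Combined leverage = 1.5076 × 1.2967 = 1.9549.

1.95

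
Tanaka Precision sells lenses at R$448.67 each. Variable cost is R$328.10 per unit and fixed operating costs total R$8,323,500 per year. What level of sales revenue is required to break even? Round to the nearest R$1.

CM per unit = R$448.67 − R$328.10 = R$120.57; CM ratio = R$120.57 / R$448.67 = 0.2687.
Break-even sales = FC ÷ CM ratio = R$8,323,500 × R$448.67 / R$120.57 = R$30,973,748.

R$30,973,748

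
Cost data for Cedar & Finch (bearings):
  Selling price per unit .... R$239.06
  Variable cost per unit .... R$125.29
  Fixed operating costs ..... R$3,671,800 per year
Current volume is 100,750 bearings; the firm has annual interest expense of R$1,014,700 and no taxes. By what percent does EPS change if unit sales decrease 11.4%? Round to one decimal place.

Total contribution margin = 100,750 × R$113.77 = R$11,462,327.50.
EBIT = R$11,462,327.50 − R$3,671,800 = R$7,790,527.50.
Interest = R$1,014,700.00, so EBIT − I = R$6,775,827.50.
DCL = total CM / (EBIT − I) = R$11,462,327.50 / R$6,775,827.50 = 1.6916.
EPS therefore changes by 1.6916 × (-11.4%) = -19.3%.

-19.3%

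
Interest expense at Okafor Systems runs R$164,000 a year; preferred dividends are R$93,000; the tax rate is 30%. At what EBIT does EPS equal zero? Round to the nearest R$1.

Preferred dividends are paid after tax, so their pre-tax equivalent is R$93,000 ÷ (1 − 0.30) = R$132,857.14.
Financial break-even EBIT = interest + D_p ÷ (1 − t) = R$164,000 + R$132,857.14 = R$296,857.14.

R$296,857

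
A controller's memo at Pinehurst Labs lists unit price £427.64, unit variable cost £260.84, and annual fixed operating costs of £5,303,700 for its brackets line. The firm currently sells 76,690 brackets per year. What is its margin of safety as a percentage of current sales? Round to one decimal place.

58.5%

Contribution margin per unit = £427.64 − £260.84 = £166.80. Break-even units = £5,303,700 ÷ £166.80 = 31,796.76; break-even revenue = 31,796.76 × £427.64 = £13,597,567.55.
Actual sales revenue = 76,690 × £427.64 = £32,795,711.60.
Margin of safety = (£32,795,711.60 − £13,597,567.55) ÷ £32,795,711.60 = 58.5%.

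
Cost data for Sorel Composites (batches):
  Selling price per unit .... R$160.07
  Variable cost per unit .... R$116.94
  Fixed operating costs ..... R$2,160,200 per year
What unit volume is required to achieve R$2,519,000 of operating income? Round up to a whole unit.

108,491 batches

Unit CM = price − variable cost = R$160.07 − R$116.94 = R$43.13.
Need Q such that Q × R$43.13 − R$2,160,200 = R$2,519,000, i.e. Q = R$4,679,200 / R$43.13 = 108,490.61 → 108,491.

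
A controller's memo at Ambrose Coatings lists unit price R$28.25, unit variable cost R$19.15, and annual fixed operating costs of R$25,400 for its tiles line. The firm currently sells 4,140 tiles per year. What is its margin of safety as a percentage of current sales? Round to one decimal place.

32.6%

Unit CM = price − variable cost = R$28.25 − R$19.15 = R$9.10. Break-even units = R$25,400 ÷ R$9.10 = 2,791.21; break-even revenue = 2,791.21 × R$28.25 = R$78,851.65.
Current sales = 4,140 × R$28.25 = R$116,955.00.
Margin of safety = (R$116,955.00 − R$78,851.65) ÷ R$116,955.00 = 32.6%.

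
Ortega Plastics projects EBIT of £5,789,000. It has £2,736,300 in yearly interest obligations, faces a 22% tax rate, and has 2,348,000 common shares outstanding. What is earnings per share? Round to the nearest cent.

Interest = £2,736,300.00, so EBT = £5,789,000 − £2,736,300.00 = £3,052,700.00.
After tax at 22%: net income = £3,052,700.00 × 0.78 = £2,381,106.00.
Per share: £2,381,106.00 / 2,348,000 shares = £1.01.

£1.01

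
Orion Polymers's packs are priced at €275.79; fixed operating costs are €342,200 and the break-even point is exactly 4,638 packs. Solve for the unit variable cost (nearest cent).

Contribution per unit must be FC / Q = €342,200 / 4,638 = €73.7818.
Hence VC = price − CM = €275.79 − €73.7818 = €202.01.

€202.01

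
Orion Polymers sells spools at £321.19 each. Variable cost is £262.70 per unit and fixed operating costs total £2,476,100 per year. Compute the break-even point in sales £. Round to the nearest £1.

£13,597,171

CM per unit = £321.19 − £262.70 = £58.49; CM ratio = £58.49 / £321.19 = 0.1821.
Break-even sales = FC ÷ CM ratio = £2,476,100 × £321.19 / £58.49 = £13,597,171.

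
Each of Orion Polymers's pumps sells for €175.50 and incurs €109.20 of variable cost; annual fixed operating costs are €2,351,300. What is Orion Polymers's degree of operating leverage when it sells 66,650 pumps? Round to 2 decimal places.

2.14

At 66,650 units, contribution = 66,650 × €66.30 = €4,418,895.00.
Operating income = contribution − fixed costs = €4,418,895.00 − €2,351,300 = €2,067,595.00.
So DOL = total CM / EBIT = €4,418,895.00 / €2,067,595.00 = 2.1372.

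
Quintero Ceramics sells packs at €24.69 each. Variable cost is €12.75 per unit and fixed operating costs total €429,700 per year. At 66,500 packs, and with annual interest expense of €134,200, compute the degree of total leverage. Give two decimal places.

3.45

At 66,500 units, contribution = 66,500 × €11.94 = €794,010.00.
EBIT = €794,010.00 − €429,700 = €364,310.00. Interest = €134,200.00.
DOL = €794,010.00 ÷ €364,310.00 = 2.1795; DFL = €364,310.00 ÷ €230,110.00 = 1.5832.
DCL = DOL × DFL = 2.1795 × 1.5832 = 3.4506.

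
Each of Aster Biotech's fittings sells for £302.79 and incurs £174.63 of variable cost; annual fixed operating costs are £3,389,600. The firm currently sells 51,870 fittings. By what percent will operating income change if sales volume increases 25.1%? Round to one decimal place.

+51.2%

Total contribution margin = 51,870 × £128.16 = £6,647,659.20.
Operating income = contribution − fixed costs = £6,647,659.20 − £3,389,600 = £3,258,059.20.
So DOL = total CM / EBIT = £6,647,659.20 / £3,258,059.20 = 2.0404.
Operating income changes by 2.0404 × +25.1% = +51.2%.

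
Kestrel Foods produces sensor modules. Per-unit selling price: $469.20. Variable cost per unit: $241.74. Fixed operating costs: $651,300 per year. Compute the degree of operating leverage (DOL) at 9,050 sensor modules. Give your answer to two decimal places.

At 9,050 units, contribution = 9,050 × $227.46 = $2,058,513.00.
Subtracting fixed costs: EBIT = $2,058,513.00 − $651,300 = $1,407,213.00.
Degree of operating leverage = $2,058,513.00 / $1,407,213.00 = 1.4628.

1.46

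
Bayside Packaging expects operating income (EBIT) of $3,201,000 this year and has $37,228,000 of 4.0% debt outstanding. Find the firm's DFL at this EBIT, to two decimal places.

Annual interest charges come to $1,489,120.00.
Degree of financial leverage = EBIT / (EBIT − interest) = $3,201,000 / $1,711,880.00 = 1.8699.

1.87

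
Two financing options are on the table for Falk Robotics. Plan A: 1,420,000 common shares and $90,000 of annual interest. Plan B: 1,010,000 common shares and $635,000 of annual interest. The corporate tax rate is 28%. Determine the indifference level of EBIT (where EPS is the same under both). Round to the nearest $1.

At indifference, (EBIT − 90,000)(1 − t)/1,420,000 = (EBIT − 635,000)(1 − t)/1,010,000.
Cancelling (1 − t) and cross-multiplying: 1,010,000·(EBIT − 90,000) = 1,420,000·(EBIT − 635,000).
EBIT × (1,420,000 − 1,010,000) = 635,000 × 1,420,000 − 90,000 × 1,010,000 = 810,800,000,000, so EBIT = 810,800,000,000 ÷ 410,000 = 1,977,560.98.

$1,977,561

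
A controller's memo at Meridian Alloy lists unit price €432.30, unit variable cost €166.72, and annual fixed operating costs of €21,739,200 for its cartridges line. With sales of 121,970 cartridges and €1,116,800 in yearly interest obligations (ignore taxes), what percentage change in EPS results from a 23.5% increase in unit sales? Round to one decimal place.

+79.8%

Total contribution margin = 121,970 × €265.58 = €32,392,792.60.
Subtracting fixed costs: EBIT = €32,392,792.60 − €21,739,200 = €10,653,592.60.
Interest = €1,116,800.00, so EBIT − I = €9,536,792.60.
DCL = total CM / (EBIT − I) = €32,392,792.60 / €9,536,792.60 = 3.3966.
EPS therefore changes by 3.3966 × (+23.5%) = +79.8%.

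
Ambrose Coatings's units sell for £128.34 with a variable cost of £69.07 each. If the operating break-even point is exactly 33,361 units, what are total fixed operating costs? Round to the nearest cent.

£1,977,306.47

Unit CM = price − variable cost = £128.34 − £69.07 = £59.27.
Since BE = FC / CM, FC = 33,361 × £59.27 = £1,977,306.47.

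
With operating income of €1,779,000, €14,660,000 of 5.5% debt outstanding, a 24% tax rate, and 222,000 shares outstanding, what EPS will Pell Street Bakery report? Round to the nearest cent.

Pre-tax income = €1,779,000 − €806,300.00 = €972,700.00.
After tax at 24%: net income = €972,700.00 × 0.76 = €739,252.00.
Per share: €739,252.00 / 222,000 shares = €3.33.

€3.33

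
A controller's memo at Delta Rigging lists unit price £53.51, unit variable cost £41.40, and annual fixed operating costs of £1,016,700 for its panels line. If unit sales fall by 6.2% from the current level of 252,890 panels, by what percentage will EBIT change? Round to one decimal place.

Total contribution margin = 252,890 × £12.11 = £3,062,497.90.
Subtracting fixed costs: EBIT = £3,062,497.90 − £1,016,700 = £2,045,797.90.
Degree of operating leverage = £3,062,497.90 / £2,045,797.90 = 1.4970.
%ΔEBIT = DOL × %ΔSales = 1.4970 × -6.2% = -9.3%.

-9.3%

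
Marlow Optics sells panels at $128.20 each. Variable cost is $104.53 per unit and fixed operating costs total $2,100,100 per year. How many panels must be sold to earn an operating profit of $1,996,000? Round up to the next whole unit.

Each unit contributes $128.20 − $104.53 = $23.67.
Need Q such that Q × $23.67 − $2,100,100 = $1,996,000, i.e. Q = $4,096,100 / $23.67 = 173,050.27 → 173,051.

173,051 panels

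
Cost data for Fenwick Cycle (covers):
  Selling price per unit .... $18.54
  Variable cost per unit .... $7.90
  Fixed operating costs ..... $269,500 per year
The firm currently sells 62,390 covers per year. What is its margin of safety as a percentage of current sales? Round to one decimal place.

59.4%

Contribution margin per unit = $18.54 − $7.90 = $10.64. Break-even units = $269,500 ÷ $10.64 = 25,328.95; break-even revenue = 25,328.95 × $18.54 = $469,598.68.
Current sales = 62,390 × $18.54 = $1,156,710.60.
Margin of safety = ($1,156,710.60 − $469,598.68) ÷ $1,156,710.60 = 59.4%.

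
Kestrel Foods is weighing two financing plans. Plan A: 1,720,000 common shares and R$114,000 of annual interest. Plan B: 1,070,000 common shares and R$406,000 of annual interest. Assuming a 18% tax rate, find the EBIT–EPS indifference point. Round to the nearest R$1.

At indifference, (EBIT − 114,000)(1 − t)/1,720,000 = (EBIT − 406,000)(1 − t)/1,070,000.
The (1 − t) factor cancels: (EBIT − 114,000) × 1,070,000 = (EBIT − 406,000) × 1,720,000.
Solving, EBIT = (406,000·1,720,000 − 114,000·1,070,000) / (1,720,000 − 1,070,000) = 576,340,000,000 / 650,000 = 886,676.92.

R$886,677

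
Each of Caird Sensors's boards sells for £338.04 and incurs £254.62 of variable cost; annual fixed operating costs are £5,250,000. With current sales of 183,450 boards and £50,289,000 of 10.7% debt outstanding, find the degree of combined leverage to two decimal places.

3.28

Total contribution margin = 183,450 × £83.42 = £15,303,399.00.
Subtracting fixed costs: EBIT = £15,303,399.00 − £5,250,000 = £10,053,399.00. Interest = £5,380,923.00.
DOL = £15,303,399.00 ÷ £10,053,399.00 = 1.5222; DFL = £10,053,399.00 ÷ £4,672,476.00 = 2.1516.
Combined leverage = 1.5222 × 2.1516 = 3.2752.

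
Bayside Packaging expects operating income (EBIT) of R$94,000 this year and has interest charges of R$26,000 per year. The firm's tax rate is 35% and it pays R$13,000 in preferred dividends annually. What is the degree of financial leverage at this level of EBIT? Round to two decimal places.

Interest = R$26,000.00.
Pre-tax preferred-dividend burden = R$13,000 ÷ (1 − 0.35) = R$20,000.00.
DFL = EBIT ÷ [EBIT − I − D_p/(1−t)] = R$94,000 ÷ [R$94,000 − R$26,000.00 − R$20,000.00] = R$94,000 ÷ R$48,000.00 = 1.9583.

1.96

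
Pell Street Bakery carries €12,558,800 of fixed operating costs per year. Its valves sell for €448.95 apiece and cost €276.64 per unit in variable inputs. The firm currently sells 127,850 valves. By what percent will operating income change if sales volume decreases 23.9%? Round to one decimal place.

Contribution at this volume is 127,850 × €172.31 = €22,029,833.50.
Operating income = contribution − fixed costs = €22,029,833.50 − €12,558,800 = €9,471,033.50.
Degree of operating leverage = €22,029,833.50 / €9,471,033.50 = 2.3260.
Operating income changes by 2.3260 × -23.9% = -55.6%.

-55.6%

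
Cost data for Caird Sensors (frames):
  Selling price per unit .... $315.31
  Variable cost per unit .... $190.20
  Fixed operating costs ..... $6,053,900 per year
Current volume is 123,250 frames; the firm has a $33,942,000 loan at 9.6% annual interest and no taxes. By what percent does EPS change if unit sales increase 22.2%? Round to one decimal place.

+56.0%

Contribution at this volume is 123,250 × $125.11 = $15,419,807.50.
EBIT = $15,419,807.50 − $6,053,900 = $9,365,907.50.
After interest of $3,258,432.00, pre-tax earnings = $6,107,475.50.
DCL = total CM / (EBIT − I) = $15,419,807.50 / $6,107,475.50 = 2.5247.
EPS therefore changes by 2.5247 × (+22.2%) = +56.0%.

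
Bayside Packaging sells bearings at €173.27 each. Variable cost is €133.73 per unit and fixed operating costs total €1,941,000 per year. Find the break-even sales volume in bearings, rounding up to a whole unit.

49,090 bearings

Contribution margin per unit = €173.27 − €133.73 = €39.54.
Break-even Q = €1,941,000 / €39.54 = 49,089.53 → 49,090 bearings.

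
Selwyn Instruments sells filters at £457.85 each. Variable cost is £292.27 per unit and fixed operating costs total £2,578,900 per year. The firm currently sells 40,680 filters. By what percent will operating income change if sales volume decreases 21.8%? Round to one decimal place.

At 40,680 units, contribution = 40,680 × £165.58 = £6,735,794.40.
Subtracting fixed costs: EBIT = £6,735,794.40 − £2,578,900 = £4,156,894.40.
Degree of operating leverage = £6,735,794.40 / £4,156,894.40 = 1.6204.
%ΔEBIT = DOL × %ΔSales = 1.6204 × -21.8% = -35.3%.

-35.3%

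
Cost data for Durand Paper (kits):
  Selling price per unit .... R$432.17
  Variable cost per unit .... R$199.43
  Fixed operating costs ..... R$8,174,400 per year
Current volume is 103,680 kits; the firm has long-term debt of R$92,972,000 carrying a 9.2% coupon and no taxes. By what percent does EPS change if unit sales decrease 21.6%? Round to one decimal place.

Total contribution margin = 103,680 × R$232.74 = R$24,130,483.20.
Subtracting fixed costs: EBIT = R$24,130,483.20 − R$8,174,400 = R$15,956,083.20.
After interest of R$8,553,424.00, pre-tax earnings = R$7,402,659.20.
Degree of combined leverage = contribution ÷ (EBIT − I) = R$24,130,483.20 ÷ R$7,402,659.20 = 3.2597.
EPS therefore changes by 3.2597 × (-21.6%) = -70.4%.

-70.4%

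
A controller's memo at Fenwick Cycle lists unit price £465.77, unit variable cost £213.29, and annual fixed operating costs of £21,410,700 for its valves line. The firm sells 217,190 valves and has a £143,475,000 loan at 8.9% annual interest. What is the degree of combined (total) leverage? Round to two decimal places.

At 217,190 units, contribution = 217,190 × £252.48 = £54,836,131.20.
Subtracting fixed costs: EBIT = £54,836,131.20 − £21,410,700 = £33,425,431.20. Interest = £12,769,275.00, so EBIT − I = £20,656,156.20.
DCL = contribution ÷ (EBIT − I) = £54,836,131.20 ÷ £20,656,156.20 = 2.6547.

2.65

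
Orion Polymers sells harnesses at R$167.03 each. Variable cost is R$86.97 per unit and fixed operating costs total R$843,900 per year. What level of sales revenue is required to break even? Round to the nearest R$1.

Contribution margin per unit = R$167.03 − R$86.97 = R$80.06, a CM ratio of R$80.06 ÷ R$167.03 = 0.4793.
Break-even revenue = fixed costs × price ÷ CM = R$843,900 × R$167.03 ÷ R$80.06 = R$1,760,637.

R$1,760,637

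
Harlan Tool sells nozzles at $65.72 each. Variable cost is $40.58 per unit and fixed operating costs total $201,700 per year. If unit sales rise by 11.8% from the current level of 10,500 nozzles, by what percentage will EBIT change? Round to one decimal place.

At 10,500 units, contribution = 10,500 × $25.14 = $263,970.00.
Subtracting fixed costs: EBIT = $263,970.00 − $201,700 = $62,270.00.
So DOL = total CM / EBIT = $263,970.00 / $62,270.00 = 4.2391.
So EBIT moves 4.2391 × (+11.8%) = +50.0%.

+50.0%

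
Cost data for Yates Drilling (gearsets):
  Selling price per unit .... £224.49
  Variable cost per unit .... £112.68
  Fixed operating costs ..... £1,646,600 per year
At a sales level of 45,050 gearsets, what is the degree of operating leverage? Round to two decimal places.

Contribution at this volume is 45,050 × £111.81 = £5,037,040.50.
EBIT = £5,037,040.50 − £1,646,600 = £3,390,440.50.
DOL = contribution ÷ EBIT = £5,037,040.50 ÷ £3,390,440.50 = 1.4857.

1.49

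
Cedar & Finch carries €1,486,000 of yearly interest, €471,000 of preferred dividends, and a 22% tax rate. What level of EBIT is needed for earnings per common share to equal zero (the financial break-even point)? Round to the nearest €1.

€2,089,846

Preferred dividends are paid after tax, so their pre-tax equivalent is €471,000 ÷ (1 − 0.22) = €603,846.15.
EPS = 0 when EBIT covers interest plus the pre-tax preferred burden: €1,486,000 + €603,846.15 = €2,089,846.15.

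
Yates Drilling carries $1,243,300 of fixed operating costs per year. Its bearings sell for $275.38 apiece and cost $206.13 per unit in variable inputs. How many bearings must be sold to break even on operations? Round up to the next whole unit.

17,954 bearings

Unit CM = price − variable cost = $275.38 − $206.13 = $69.25.
Units to break even: $1,243,300 ÷ $69.25 = 17,953.79, rounded up to 17,954.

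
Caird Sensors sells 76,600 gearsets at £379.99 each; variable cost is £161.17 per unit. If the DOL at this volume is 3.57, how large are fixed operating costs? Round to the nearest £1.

Contribution at this volume is 76,600 × £218.82 = £16,761,612.00.
DOL = contribution / EBIT, so EBIT = £16,761,612.00 / 3.57 = £4,695,129.41.
And FC = contribution − EBIT = £16,761,612.00 − £4,695,129.41 = £12,066,483.

£12,066,483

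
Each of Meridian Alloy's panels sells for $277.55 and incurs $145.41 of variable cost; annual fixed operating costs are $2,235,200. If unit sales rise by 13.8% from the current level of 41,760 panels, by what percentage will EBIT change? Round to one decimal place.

+23.2%

At 41,760 units, contribution = 41,760 × $132.14 = $5,518,166.40.
Subtracting fixed costs: EBIT = $5,518,166.40 − $2,235,200 = $3,282,966.40.
DOL = contribution ÷ EBIT = $5,518,166.40 ÷ $3,282,966.40 = 1.6808.
%ΔEBIT = DOL × %ΔSales = 1.6808 × +13.8% = +23.2%.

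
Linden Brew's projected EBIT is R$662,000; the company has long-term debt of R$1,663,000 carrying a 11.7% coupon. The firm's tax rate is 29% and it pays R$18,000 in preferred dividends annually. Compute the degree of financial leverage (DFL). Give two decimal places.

1.50

Interest = R$194,571.00.
Pre-tax preferred-dividend burden = R$18,000 ÷ (1 − 0.29) = R$25,352.11.
DFL = EBIT ÷ [EBIT − I − D_p/(1−t)] = R$662,000 ÷ [R$662,000 − R$194,571.00 − R$25,352.11] = R$662,000 ÷ R$442,076.89 = 1.4975.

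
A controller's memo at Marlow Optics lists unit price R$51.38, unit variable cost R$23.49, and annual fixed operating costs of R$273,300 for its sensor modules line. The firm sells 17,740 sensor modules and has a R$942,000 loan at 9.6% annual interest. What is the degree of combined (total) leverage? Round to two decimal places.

At 17,740 units, contribution = 17,740 × R$27.89 = R$494,768.60.
Subtracting fixed costs: EBIT = R$494,768.60 − R$273,300 = R$221,468.60. Interest = R$90,432.00, so EBIT − I = R$131,036.60.
DCL = contribution ÷ (EBIT − I) = R$494,768.60 ÷ R$131,036.60 = 3.7758.

3.78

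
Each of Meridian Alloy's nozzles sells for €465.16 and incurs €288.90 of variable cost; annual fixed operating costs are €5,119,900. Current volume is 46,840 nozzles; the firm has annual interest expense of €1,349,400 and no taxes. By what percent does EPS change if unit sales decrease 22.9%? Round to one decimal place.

-105.8%

Contribution at this volume is 46,840 × €176.26 = €8,256,018.40.
EBIT = €8,256,018.40 − €5,119,900 = €3,136,118.40.
After interest of €1,349,400.00, pre-tax earnings = €1,786,718.40.
Degree of combined leverage = contribution ÷ (EBIT − I) = €8,256,018.40 ÷ €1,786,718.40 = 4.6208.
EPS therefore changes by 4.6208 × (-22.9%) = -105.8%.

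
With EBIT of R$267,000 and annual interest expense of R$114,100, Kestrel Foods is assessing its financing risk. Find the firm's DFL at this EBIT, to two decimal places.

Annual interest charges come to R$114,100.00.
Degree of financial leverage = EBIT / (EBIT − interest) = R$267,000 / R$152,900.00 = 1.7462.

1.75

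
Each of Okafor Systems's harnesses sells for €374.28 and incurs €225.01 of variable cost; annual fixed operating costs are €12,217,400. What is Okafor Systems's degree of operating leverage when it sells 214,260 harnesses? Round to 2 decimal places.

Total contribution margin = 214,260 × €149.27 = €31,982,590.20.
Operating income = contribution − fixed costs = €31,982,590.20 − €12,217,400 = €19,765,190.20.
Degree of operating leverage = €31,982,590.20 / €19,765,190.20 = 1.6181.

1.62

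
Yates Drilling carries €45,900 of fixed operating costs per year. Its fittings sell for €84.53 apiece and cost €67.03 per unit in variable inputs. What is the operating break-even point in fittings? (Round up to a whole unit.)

Each unit contributes €84.53 − €67.03 = €17.50.
Break-even volume = fixed costs ÷ CM per unit = €45,900 ÷ €17.50 = 2,622.86, so 2,623 fittings.

2,623 fittings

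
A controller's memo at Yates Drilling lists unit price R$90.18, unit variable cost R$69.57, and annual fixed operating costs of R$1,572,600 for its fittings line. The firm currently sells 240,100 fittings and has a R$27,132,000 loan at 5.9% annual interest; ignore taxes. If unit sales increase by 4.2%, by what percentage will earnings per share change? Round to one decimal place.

Total contribution margin = 240,100 × R$20.61 = R$4,948,461.00.
Operating income = contribution − fixed costs = R$4,948,461.00 − R$1,572,600 = R$3,375,861.00.
After interest of R$1,600,788.00, pre-tax earnings = R$1,775,073.00.
DCL = total CM / (EBIT − I) = R$4,948,461.00 / R$1,775,073.00 = 2.7878.
EPS therefore changes by 2.7878 × (+4.2%) = +11.7%.

+11.7%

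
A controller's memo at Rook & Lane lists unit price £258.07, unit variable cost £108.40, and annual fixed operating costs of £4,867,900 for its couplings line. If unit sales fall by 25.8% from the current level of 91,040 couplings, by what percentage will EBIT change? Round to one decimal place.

Total contribution margin = 91,040 × £149.67 = £13,625,956.80.
Subtracting fixed costs: EBIT = £13,625,956.80 − £4,867,900 = £8,758,056.80.
DOL = contribution ÷ EBIT = £13,625,956.80 ÷ £8,758,056.80 = 1.5558.
%ΔEBIT = DOL × %ΔSales = 1.5558 × -25.8% = -40.1%.

-40.1%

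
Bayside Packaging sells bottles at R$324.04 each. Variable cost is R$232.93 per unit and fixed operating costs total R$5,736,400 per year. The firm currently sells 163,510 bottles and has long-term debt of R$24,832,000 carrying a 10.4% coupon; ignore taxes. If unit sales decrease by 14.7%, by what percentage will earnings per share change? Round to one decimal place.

-33.3%

At 163,510 units, contribution = 163,510 × R$91.11 = R$14,897,396.10.
EBIT = R$14,897,396.10 − R$5,736,400 = R$9,160,996.10.
After interest of R$2,582,528.00, pre-tax earnings = R$6,578,468.10.
DCL = total CM / (EBIT − I) = R$14,897,396.10 / R$6,578,468.10 = 2.2646.
EPS therefore changes by 2.2646 × (-14.7%) = -33.3%.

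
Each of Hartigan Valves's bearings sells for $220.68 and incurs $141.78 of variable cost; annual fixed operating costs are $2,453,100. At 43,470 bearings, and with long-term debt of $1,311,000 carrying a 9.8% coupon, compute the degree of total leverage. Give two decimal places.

Contribution at this volume is 43,470 × $78.90 = $3,429,783.00.
EBIT = $3,429,783.00 − $2,453,100 = $976,683.00. Interest = $128,478.00.
DOL = $3,429,783.00 ÷ $976,683.00 = 3.5117; DFL = $976,683.00 ÷ $848,205.00 = 1.1515.
DCL = DOL × DFL = 3.5117 × 1.1515 = 4.0437.

4.04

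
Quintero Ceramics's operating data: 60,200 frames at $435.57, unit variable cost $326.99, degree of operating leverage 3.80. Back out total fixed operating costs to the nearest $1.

At 60,200 units, contribution = 60,200 × $108.58 = $6,536,516.00.
Since DOL = CM ÷ EBIT, EBIT = $6,536,516.00 ÷ 3.80 = $1,720,135.79.
And FC = contribution − EBIT = $6,536,516.00 − $1,720,135.79 = $4,816,380.

$4,816,380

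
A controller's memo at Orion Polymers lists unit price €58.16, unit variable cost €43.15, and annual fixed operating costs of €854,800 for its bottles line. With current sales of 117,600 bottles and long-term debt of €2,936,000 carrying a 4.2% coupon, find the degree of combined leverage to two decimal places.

Total contribution margin = 117,600 × €15.01 = €1,765,176.00.
EBIT = €1,765,176.00 − €854,800 = €910,376.00. Interest = €123,312.00, so EBIT − I = €787,064.00.
DCL = contribution ÷ (EBIT − I) = €1,765,176.00 ÷ €787,064.00 = 2.2427.

2.24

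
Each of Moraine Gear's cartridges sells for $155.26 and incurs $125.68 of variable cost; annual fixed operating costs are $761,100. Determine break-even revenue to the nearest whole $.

CM per unit = $155.26 − $125.68 = $29.58; CM ratio = $29.58 / $155.26 = 0.1905.
Break-even sales = FC ÷ CM ratio = $761,100 × $155.26 / $29.58 = $3,994,874.

$3,994,874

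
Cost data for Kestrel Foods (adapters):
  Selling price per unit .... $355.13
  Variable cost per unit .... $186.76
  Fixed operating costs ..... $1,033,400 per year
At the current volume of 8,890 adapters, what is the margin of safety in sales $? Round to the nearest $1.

Contribution margin per unit = $355.13 − $186.76 = $168.37. Break-even units = $1,033,400 ÷ $168.37 = 6,137.67; break-even revenue = 6,137.67 × $355.13 = $2,179,671.81.
Current sales = 8,890 × $355.13 = $3,157,105.70.
Margin of safety = $3,157,105.70 − $2,179,671.81 = $977,434.

$977,434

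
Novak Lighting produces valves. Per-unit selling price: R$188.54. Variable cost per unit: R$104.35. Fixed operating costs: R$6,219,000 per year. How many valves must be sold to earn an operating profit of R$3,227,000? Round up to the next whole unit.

Unit CM = price − variable cost = R$188.54 − R$104.35 = R$84.19.
Need Q such that Q × R$84.19 − R$6,219,000 = R$3,227,000, i.e. Q = R$9,446,000 / R$84.19 = 112,198.60 → 112,199.

112,199 valves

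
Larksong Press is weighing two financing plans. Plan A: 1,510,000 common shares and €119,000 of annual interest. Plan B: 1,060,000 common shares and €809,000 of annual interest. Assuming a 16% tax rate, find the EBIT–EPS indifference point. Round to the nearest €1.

€2,434,333

At indifference, (EBIT − 119,000)(1 − t)/1,510,000 = (EBIT − 809,000)(1 − t)/1,060,000.
Cancelling (1 − t) and cross-multiplying: 1,060,000·(EBIT − 119,000) = 1,510,000·(EBIT − 809,000).
EBIT × (1,510,000 − 1,060,000) = 809,000 × 1,510,000 − 119,000 × 1,060,000 = 1,095,450,000,000, so EBIT = 1,095,450,000,000 ÷ 450,000 = 2,434,333.33.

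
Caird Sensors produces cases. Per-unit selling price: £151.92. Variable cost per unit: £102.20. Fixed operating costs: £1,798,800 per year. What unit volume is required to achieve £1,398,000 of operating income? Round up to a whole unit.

Unit CM = price − variable cost = £151.92 − £102.20 = £49.72.
Required volume = (fixed costs + target profit) ÷ CM = (£1,798,800 + £1,398,000) ÷ £49.72 = 64,296.06, so 64,297 cases.

64,297 cases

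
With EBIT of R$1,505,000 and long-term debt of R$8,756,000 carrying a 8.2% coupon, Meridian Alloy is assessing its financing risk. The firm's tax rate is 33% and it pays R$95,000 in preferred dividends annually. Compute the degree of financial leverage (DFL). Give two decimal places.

2.33

Annual interest charges come to R$717,992.00.
Pre-tax preferred-dividend burden = R$95,000 ÷ (1 − 0.33) = R$141,791.04.
DFL = EBIT ÷ [EBIT − I − D_p/(1−t)] = R$1,505,000 ÷ [R$1,505,000 − R$717,992.00 − R$141,791.04] = R$1,505,000 ÷ R$645,216.96 = 2.3325.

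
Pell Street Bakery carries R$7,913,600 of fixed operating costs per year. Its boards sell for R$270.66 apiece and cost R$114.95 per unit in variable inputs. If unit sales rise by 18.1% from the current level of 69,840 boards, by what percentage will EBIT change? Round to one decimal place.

+66.5%

Total contribution margin = 69,840 × R$155.71 = R$10,874,786.40.
Subtracting fixed costs: EBIT = R$10,874,786.40 − R$7,913,600 = R$2,961,186.40.
So DOL = total CM / EBIT = R$10,874,786.40 / R$2,961,186.40 = 3.6724.
%ΔEBIT = DOL × %ΔSales = 3.6724 × +18.1% = +66.5%.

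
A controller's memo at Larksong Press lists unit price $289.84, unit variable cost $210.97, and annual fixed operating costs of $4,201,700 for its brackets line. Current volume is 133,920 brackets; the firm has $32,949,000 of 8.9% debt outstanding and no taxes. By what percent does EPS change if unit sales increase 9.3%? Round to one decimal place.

+28.7%

At 133,920 units, contribution = 133,920 × $78.87 = $10,562,270.40.
EBIT = $10,562,270.40 − $4,201,700 = $6,360,570.40.
Interest = $2,932,461.00, so EBIT − I = $3,428,109.40.
DCL = total CM / (EBIT − I) = $10,562,270.40 / $3,428,109.40 = 3.0811.
EPS therefore changes by 3.0811 × (+9.3%) = +28.7%.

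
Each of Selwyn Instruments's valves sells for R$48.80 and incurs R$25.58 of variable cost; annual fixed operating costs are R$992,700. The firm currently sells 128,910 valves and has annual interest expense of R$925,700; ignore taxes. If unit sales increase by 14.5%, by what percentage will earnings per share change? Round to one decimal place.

+40.4%

Total contribution margin = 128,910 × R$23.22 = R$2,993,290.20.
Subtracting fixed costs: EBIT = R$2,993,290.20 − R$992,700 = R$2,000,590.20.
Interest = R$925,700.00, so EBIT − I = R$1,074,890.20.
Degree of combined leverage = contribution ÷ (EBIT − I) = R$2,993,290.20 ÷ R$1,074,890.20 = 2.7847.
EPS therefore changes by 2.7847 × (+14.5%) = +40.4%.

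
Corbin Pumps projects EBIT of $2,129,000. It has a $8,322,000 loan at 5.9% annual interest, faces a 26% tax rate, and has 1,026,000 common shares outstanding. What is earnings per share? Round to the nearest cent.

$1.18

Interest = $490,998.00, so EBT = $2,129,000 − $490,998.00 = $1,638,002.00.
Net income = $1,638,002.00 × (1 − 0.26) = $1,212,121.48.
EPS = $1,212,121.48 ÷ 1,026,000 = $1.18.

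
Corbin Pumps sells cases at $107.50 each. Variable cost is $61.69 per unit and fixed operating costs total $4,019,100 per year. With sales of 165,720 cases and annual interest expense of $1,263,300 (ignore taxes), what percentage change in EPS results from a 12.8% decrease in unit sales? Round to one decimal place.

-42.1%

Contribution at this volume is 165,720 × $45.81 = $7,591,633.20.
Subtracting fixed costs: EBIT = $7,591,633.20 − $4,019,100 = $3,572,533.20.
After interest of $1,263,300.00, pre-tax earnings = $2,309,233.20.
Degree of combined leverage = contribution ÷ (EBIT − I) = $7,591,633.20 ÷ $2,309,233.20 = 3.2875.
%ΔEPS = DCL × %ΔSales = 3.2875 × -12.8% = -42.1%.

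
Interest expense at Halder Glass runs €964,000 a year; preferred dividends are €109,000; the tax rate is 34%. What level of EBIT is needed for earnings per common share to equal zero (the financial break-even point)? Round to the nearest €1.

€1,129,152

Grossing the preferred dividend up to pre-tax terms: €109,000 / (1 − 0.34) = €165,151.52.
Financial break-even EBIT = interest + D_p ÷ (1 − t) = €964,000 + €165,151.52 = €1,129,151.52.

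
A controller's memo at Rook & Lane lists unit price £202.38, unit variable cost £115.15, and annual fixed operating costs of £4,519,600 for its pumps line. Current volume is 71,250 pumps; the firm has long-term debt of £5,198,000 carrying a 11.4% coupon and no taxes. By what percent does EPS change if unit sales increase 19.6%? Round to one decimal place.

At 71,250 units, contribution = 71,250 × £87.23 = £6,215,137.50.
EBIT = £6,215,137.50 − £4,519,600 = £1,695,537.50.
After interest of £592,572.00, pre-tax earnings = £1,102,965.50.
Degree of combined leverage = contribution ÷ (EBIT − I) = £6,215,137.50 ÷ £1,102,965.50 = 5.6349.
%ΔEPS = DCL × %ΔSales = 5.6349 × +19.6% = +110.4%.

+110.4%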